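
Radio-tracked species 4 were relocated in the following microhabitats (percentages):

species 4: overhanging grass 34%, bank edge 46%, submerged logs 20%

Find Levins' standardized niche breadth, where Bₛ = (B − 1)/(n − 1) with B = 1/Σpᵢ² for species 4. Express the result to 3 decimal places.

0.862

Convert percentages to proportions (divide by 100).
Σpᵢ² = 0.34² + 0.46² + 0.20² = 0.1156 + 0.2116 + 0.0400 = 0.3672
B = 1 / 0.3672 = 2.72331
Bₛ = (B − 1)/(n − 1) = (2.72331 − 1)/(3 − 1) = 1.72331/2 = 0.86166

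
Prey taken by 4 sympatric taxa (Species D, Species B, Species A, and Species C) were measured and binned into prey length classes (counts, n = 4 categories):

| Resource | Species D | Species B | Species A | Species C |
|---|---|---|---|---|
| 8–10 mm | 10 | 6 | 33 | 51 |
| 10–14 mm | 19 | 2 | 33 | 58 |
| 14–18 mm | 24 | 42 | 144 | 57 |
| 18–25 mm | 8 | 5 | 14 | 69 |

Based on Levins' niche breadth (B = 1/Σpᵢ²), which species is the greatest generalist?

Proportions for Species D (n=61): 10/61=0.1639, 19/61=0.3115, 24/61=0.3934, 8/61=0.1311
Proportions for Species B (n=55): 6/55=0.1091, 2/55=0.0364, 42/55=0.7636, 5/55=0.0909
Proportions for Species A (n=224): 33/224=0.1473, 33/224=0.1473, 144/224=0.6429, 14/224=0.0625
Proportions for Species C (n=235): 51/235=0.2170, 58/235=0.2468, 57/235=0.2426, 69/235=0.2936
Σp_Dᵢ² = 0.1639² + 0.3115² + 0.3934² + 0.1311² = 0.026863 + 0.097032 + 0.154764 + 0.017187 = 0.295846
B_D = 1 / 0.295846 = 3.3801
Σp_Bᵢ² = 0.1091² + 0.0364² + 0.7636² + 0.0909² = 0.011903 + 0.001325 + 0.583085 + 0.008263 = 0.604576
B_B = 1 / 0.604576 = 1.6541
Σp_Aᵢ² = 0.1473² + 0.1473² + 0.6429² + 0.0625² = 0.021697 + 0.021697 + 0.413320 + 0.003906 = 0.460620
B_A = 1 / 0.460620 = 2.1710
Σp_Cᵢ² = 0.2170² + 0.2468² + 0.2426² + 0.2936² = 0.047089 + 0.060910 + 0.058855 + 0.086201 = 0.253055
B_C = 1 / 0.253055 = 3.9517
Highest B → broadest niche (most generalist): Species C (B = 3.95).

Species C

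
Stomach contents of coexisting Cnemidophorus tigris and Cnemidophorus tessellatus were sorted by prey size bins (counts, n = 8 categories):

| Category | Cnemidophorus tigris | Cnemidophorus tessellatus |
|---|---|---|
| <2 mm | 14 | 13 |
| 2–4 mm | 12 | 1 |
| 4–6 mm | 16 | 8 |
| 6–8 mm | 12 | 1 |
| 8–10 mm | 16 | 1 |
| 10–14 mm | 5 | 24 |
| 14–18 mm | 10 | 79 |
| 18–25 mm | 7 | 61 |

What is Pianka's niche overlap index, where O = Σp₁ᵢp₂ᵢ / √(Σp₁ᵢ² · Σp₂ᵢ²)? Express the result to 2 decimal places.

0.48

Proportions for Cnemidophorus tigris (n=92): 14/92=0.1522, 12/92=0.1304, 16/92=0.1739, 12/92=0.1304, 16/92=0.1739, 5/92=0.0543, 10/92=0.1087, 7/92=0.0761
Proportions for Cnemidophorus tessellatus (n=188): 13/188=0.0691, 1/188=0.0053, 8/188=0.0426, 1/188=0.0053, 1/188=0.0053, 24/188=0.1277, 79/188=0.4202, 61/188=0.3245
Σ p₁ᵢp₂ᵢ = 0.010517 + 0.000691 + 0.007408 + 0.000691 + 0.000922 + 0.006934 + 0.045676 + 0.024694 = 0.097533
Σp_1ᵢ² = 0.1522² + 0.1304² + 0.1739² + 0.1304² + 0.1739² + 0.0543² + 0.1087² + 0.0761² = 0.023165 + 0.017004 + 0.030241 + 0.017004 + 0.030241 + 0.002948 + 0.011816 + 0.005791 = 0.138210
Σp_2ᵢ² = 0.0691² + 0.0053² + 0.0426² + 0.0053² + 0.0053² + 0.1277² + 0.4202² + 0.3245² = 0.004775 + 0.000028 + 0.001815 + 0.000028 + 0.000028 + 0.016307 + 0.176568 + 0.105300 = 0.304849
O = 0.097533 / √(0.138210 × 0.304849) = 0.097533 / 0.2052637 = 0.4752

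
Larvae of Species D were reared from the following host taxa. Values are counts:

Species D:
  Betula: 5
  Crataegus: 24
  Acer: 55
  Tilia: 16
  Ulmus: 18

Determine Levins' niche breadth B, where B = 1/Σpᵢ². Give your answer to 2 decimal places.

3.31

Proportions for Species D (n=118): 5/118=0.0424, 24/118=0.2034, 55/118=0.4661, 16/118=0.1356, 18/118=0.1525
Σpᵢ² = 0.0424² + 0.2034² + 0.4661² + 0.1356² + 0.1525² = 0.001798 + 0.041372 + 0.217249 + 0.018387 + 0.023256 = 0.302062
B = 1 / 0.302062 = 3.3106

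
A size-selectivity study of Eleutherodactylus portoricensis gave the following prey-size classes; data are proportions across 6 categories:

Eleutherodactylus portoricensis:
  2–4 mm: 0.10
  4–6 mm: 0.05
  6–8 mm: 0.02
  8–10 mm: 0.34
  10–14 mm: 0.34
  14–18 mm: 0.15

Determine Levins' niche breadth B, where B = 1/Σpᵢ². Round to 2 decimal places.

Σpᵢ² = 0.10² + 0.05² + 0.02² + 0.34² + 0.34² + 0.15² = 0.0100 + 0.0025 + 0.0004 + 0.1156 + 0.1156 + 0.0225 = 0.2666
B = 1 / 0.2666 = 3.7509

3.75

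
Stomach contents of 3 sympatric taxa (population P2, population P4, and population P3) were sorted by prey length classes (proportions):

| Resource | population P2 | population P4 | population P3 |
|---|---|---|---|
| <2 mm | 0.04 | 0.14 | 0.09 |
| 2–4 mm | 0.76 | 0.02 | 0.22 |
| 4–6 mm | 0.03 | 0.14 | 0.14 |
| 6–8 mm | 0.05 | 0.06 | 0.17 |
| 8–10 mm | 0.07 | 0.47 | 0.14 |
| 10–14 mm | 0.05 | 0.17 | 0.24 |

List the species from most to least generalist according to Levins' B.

Σp_P2ᵢ² = 0.04² + 0.76² + 0.03² + 0.05² + 0.07² + 0.05² = 0.0016 + 0.5776 + 0.0009 + 0.0025 + 0.0049 + 0.0025 = 0.5900
B_P2 = 1 / 0.5900 = 1.6949
Σp_P4ᵢ² = 0.14² + 0.02² + 0.14² + 0.06² + 0.47² + 0.17² = 0.0196 + 0.0004 + 0.0196 + 0.0036 + 0.2209 + 0.0289 = 0.2930
B_P4 = 1 / 0.2930 = 3.4130
Σp_P3ᵢ² = 0.09² + 0.22² + 0.14² + 0.17² + 0.14² + 0.24² = 0.0081 + 0.0484 + 0.0196 + 0.0289 + 0.0196 + 0.0576 = 0.1822
B_P3 = 1 / 0.1822 = 5.4885
Ranking by B (broadest → narrowest): population P3 (5.49) > population P4 (3.41) > population P2 (1.69)

population P3 > population P4 > population P2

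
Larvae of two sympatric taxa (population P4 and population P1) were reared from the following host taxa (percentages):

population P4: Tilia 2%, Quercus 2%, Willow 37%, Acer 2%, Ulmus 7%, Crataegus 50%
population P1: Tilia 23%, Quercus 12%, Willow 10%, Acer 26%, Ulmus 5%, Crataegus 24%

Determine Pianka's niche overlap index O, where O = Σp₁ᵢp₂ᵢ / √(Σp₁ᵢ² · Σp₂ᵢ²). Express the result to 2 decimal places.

Convert percentages to proportions (divide by 100).
Σ p₁ᵢp₂ᵢ = 0.0046 + 0.0024 + 0.0370 + 0.0052 + 0.0035 + 0.1200 = 0.1727
Σp_1ᵢ² = 0.02² + 0.02² + 0.37² + 0.02² + 0.07² + 0.50² = 0.0004 + 0.0004 + 0.1369 + 0.0004 + 0.0049 + 0.2500 = 0.3930
Σp_2ᵢ² = 0.23² + 0.12² + 0.10² + 0.26² + 0.05² + 0.24² = 0.0529 + 0.0144 + 0.0100 + 0.0676 + 0.0025 + 0.0576 = 0.2050
O = 0.1727 / √(0.3930 × 0.2050) = 0.1727 / 0.28384 = 0.6084

0.61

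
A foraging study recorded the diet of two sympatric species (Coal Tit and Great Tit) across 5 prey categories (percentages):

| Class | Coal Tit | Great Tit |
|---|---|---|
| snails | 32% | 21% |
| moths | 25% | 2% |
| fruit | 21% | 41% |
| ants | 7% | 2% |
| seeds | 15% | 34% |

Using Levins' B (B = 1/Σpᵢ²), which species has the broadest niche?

Convert percentages to proportions (divide by 100).
Σp_Coalᵢ² = 0.32² + 0.25² + 0.21² + 0.07² + 0.15² = 0.1024 + 0.0625 + 0.0441 + 0.0049 + 0.0225 = 0.2364
B_Coal = 1 / 0.2364 = 4.2301
Σp_Greaᵢ² = 0.21² + 0.02² + 0.41² + 0.02² + 0.34² = 0.0441 + 0.0004 + 0.1681 + 0.0004 + 0.1156 = 0.3286
B_Grea = 1 / 0.3286 = 3.0432
Highest B → broadest niche (most generalist): Coal Tit (B = 4.23).

Coal Tit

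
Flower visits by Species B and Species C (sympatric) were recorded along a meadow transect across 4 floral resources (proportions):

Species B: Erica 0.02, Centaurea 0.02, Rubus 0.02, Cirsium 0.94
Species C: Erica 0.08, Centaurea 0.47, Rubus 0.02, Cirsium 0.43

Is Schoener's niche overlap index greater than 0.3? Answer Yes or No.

Yes

Σ|p₁ᵢ − p₂ᵢ| = 0.06 + 0.45 + 0.00 + 0.51 = 1.02
D = 1 − ½ × 1.02 = 1 − 0.510 = 0.4900
D = 0.4900 > 0.3 → Yes.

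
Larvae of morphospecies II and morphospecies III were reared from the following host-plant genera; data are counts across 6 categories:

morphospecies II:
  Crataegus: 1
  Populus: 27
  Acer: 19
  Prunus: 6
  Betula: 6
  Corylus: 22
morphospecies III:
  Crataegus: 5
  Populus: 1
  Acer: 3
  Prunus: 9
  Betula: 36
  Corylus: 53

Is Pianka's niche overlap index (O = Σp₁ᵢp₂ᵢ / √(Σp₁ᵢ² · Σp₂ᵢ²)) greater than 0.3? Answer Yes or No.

Yes

Proportions for morphospecies II (n=81): 1/81=0.0123, 27/81=0.3333, 19/81=0.2346, 6/81=0.0741, 6/81=0.0741, 22/81=0.2716
Proportions for morphospecies III (n=107): 5/107=0.0467, 1/107=0.0093, 3/107=0.0280, 9/107=0.0841, 36/107=0.3364, 53/107=0.4953
Σ p₁ᵢp₂ᵢ = 0.000574 + 0.003100 + 0.006569 + 0.006232 + 0.024927 + 0.134523 = 0.175925
Σp_1ᵢ² = 0.0123² + 0.3333² + 0.2346² + 0.0741² + 0.0741² + 0.2716² = 0.000151 + 0.111089 + 0.055037 + 0.005491 + 0.005491 + 0.073767 = 0.251026
Σp_2ᵢ² = 0.0467² + 0.0093² + 0.0280² + 0.0841² + 0.3364² + 0.4953² = 0.002181 + 0.000086 + 0.000784 + 0.007073 + 0.113165 + 0.245322 = 0.368611
O = 0.175925 / √(0.251026 × 0.368611) = 0.175925 / 0.3041890 = 0.5783
O = 0.5783 > 0.3 → Yes.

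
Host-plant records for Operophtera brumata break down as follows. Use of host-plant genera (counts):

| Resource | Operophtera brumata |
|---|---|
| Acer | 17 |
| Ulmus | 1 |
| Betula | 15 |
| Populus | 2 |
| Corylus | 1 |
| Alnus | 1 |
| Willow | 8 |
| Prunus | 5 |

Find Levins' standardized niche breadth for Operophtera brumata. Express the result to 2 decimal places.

Proportions for Operophtera brumata (n=50): 17/50=0.3400, 1/50=0.0200, 15/50=0.3000, 2/50=0.0400, 1/50=0.0200, 1/50=0.0200, 8/50=0.1600, 5/50=0.1000
Σpᵢ² = 0.3400² + 0.0200² + 0.3000² + 0.0400² + 0.0200² + 0.0200² + 0.1600² + 0.1000² = 0.115600 + 0.000400 + 0.090000 + 0.001600 + 0.000400 + 0.000400 + 0.025600 + 0.010000 = 0.244000
B = 1 / 0.244000 = 4.0984
Bₛ = (B − 1)/(n − 1) = (4.0984 − 1)/(8 − 1) = 3.0984/7 = 0.4426

0.44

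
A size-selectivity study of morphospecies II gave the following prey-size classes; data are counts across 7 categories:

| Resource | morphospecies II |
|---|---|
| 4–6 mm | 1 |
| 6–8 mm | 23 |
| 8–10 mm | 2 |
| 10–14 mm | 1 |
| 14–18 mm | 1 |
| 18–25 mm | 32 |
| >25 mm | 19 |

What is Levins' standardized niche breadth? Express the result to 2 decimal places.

Proportions for morphospecies II (n=79): 1/79=0.0127, 23/79=0.2911, 2/79=0.0253, 1/79=0.0127, 1/79=0.0127, 32/79=0.4051, 19/79=0.2405
Σpᵢ² = 0.0127² + 0.2911² + 0.0253² + 0.0127² + 0.0127² + 0.4051² + 0.2405² = 0.000161 + 0.084739 + 0.000640 + 0.000161 + 0.000161 + 0.164106 + 0.057840 = 0.307808
B = 1 / 0.307808 = 3.2488
Bₛ = (B − 1)/(n − 1) = (3.2488 − 1)/(7 − 1) = 2.2488/6 = 0.3748

0.37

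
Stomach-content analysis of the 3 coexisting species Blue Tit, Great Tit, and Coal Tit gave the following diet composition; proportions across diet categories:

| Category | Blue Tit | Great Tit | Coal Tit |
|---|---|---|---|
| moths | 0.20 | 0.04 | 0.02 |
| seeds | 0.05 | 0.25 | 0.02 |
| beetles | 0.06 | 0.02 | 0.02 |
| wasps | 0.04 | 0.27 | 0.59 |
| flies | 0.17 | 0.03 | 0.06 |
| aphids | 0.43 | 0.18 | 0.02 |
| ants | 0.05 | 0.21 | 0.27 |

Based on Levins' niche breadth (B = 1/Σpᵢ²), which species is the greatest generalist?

Great Tit

Σp_Blueᵢ² = 0.20² + 0.05² + 0.06² + 0.04² + 0.17² + 0.43² + 0.05² = 0.0400 + 0.0025 + 0.0036 + 0.0016 + 0.0289 + 0.1849 + 0.0025 = 0.2640
B_Blue = 1 / 0.2640 = 3.7879
Σp_Greaᵢ² = 0.04² + 0.25² + 0.02² + 0.27² + 0.03² + 0.18² + 0.21² = 0.0016 + 0.0625 + 0.0004 + 0.0729 + 0.0009 + 0.0324 + 0.0441 = 0.2148
B_Grea = 1 / 0.2148 = 4.6555
Σp_Coalᵢ² = 0.02² + 0.02² + 0.02² + 0.59² + 0.06² + 0.02² + 0.27² = 0.0004 + 0.0004 + 0.0004 + 0.3481 + 0.0036 + 0.0004 + 0.0729 = 0.4262
B_Coal = 1 / 0.4262 = 2.3463
Highest B → broadest niche (most generalist): Great Tit (B = 4.66).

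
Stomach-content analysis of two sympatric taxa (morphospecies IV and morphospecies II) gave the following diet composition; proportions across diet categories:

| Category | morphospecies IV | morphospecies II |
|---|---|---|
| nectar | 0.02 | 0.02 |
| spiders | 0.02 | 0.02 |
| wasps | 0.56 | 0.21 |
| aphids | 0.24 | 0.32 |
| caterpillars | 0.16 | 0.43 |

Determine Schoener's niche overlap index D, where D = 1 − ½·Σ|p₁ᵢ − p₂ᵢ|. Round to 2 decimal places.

0.65

Σ|p₁ᵢ − p₂ᵢ| = 0.00 + 0.00 + 0.35 + 0.08 + 0.27 = 0.70
D = 1 − ½ × 0.70 = 1 − 0.350 = 0.6500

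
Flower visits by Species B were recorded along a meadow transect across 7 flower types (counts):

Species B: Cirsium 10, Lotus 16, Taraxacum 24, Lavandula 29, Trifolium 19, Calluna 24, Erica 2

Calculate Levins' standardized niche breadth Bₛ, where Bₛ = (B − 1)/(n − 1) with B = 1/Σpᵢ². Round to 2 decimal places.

Proportions for Species B (n=124): 10/124=0.0806, 16/124=0.1290, 24/124=0.1935, 29/124=0.2339, 19/124=0.1532, 24/124=0.1935, 2/124=0.0161
Σpᵢ² = 0.0806² + 0.1290² + 0.1935² + 0.2339² + 0.1532² + 0.1935² + 0.0161² = 0.006496 + 0.016641 + 0.037442 + 0.054709 + 0.023470 + 0.037442 + 0.000259 = 0.176459
B = 1 / 0.176459 = 5.6670
Bₛ = (B − 1)/(n − 1) = (5.6670 − 1)/(7 − 1) = 4.6670/6 = 0.7778

0.78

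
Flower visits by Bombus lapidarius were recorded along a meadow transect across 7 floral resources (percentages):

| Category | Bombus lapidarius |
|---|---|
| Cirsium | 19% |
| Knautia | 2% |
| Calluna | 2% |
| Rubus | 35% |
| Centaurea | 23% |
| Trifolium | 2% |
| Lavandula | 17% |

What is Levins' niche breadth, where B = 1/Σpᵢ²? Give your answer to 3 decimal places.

4.139

Convert percentages to proportions (divide by 100).
Σpᵢ² = 0.19² + 0.02² + 0.02² + 0.35² + 0.23² + 0.02² + 0.17² = 0.0361 + 0.0004 + 0.0004 + 0.1225 + 0.0529 + 0.0004 + 0.0289 = 0.2416
B = 1 / 0.2416 = 4.13907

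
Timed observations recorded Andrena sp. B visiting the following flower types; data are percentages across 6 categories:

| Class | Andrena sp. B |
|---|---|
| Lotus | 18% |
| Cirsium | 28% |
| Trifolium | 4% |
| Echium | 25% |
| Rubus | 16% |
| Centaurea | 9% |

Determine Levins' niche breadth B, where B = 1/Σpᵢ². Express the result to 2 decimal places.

Convert percentages to proportions (divide by 100).
Σpᵢ² = 0.18² + 0.28² + 0.04² + 0.25² + 0.16² + 0.09² = 0.0324 + 0.0784 + 0.0016 + 0.0625 + 0.0256 + 0.0081 = 0.2086
B = 1 / 0.2086 = 4.7939

4.79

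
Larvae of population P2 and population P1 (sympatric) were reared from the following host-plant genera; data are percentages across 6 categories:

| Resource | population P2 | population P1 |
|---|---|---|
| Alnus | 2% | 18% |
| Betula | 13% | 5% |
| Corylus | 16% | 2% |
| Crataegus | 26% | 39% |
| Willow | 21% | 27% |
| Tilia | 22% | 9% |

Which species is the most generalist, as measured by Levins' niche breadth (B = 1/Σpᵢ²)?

Convert percentages to proportions (divide by 100).
Σp_P2ᵢ² = 0.02² + 0.13² + 0.16² + 0.26² + 0.21² + 0.22² = 0.0004 + 0.0169 + 0.0256 + 0.0676 + 0.0441 + 0.0484 = 0.2030
B_P2 = 1 / 0.2030 = 4.9261
Σp_P1ᵢ² = 0.18² + 0.05² + 0.02² + 0.39² + 0.27² + 0.09² = 0.0324 + 0.0025 + 0.0004 + 0.1521 + 0.0729 + 0.0081 = 0.2684
B_P1 = 1 / 0.2684 = 3.7258
Highest B → broadest niche (most generalist): population P2 (B = 4.93).

population P2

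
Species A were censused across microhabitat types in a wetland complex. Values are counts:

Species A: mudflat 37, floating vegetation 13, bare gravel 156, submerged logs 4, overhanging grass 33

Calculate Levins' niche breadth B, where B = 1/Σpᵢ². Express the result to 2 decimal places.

2.19

Proportions for Species A (n=243): 37/243=0.1523, 13/243=0.0535, 156/243=0.6420, 4/243=0.0165, 33/243=0.1358
Σpᵢ² = 0.1523² + 0.0535² + 0.6420² + 0.0165² + 0.1358² = 0.023195 + 0.002862 + 0.412164 + 0.000272 + 0.018442 = 0.456935
B = 1 / 0.456935 = 2.1885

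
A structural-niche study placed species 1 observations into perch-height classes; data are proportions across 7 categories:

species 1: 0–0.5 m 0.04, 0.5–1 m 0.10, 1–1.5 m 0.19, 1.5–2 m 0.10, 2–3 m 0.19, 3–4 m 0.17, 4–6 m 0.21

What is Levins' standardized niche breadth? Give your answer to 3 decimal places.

Σpᵢ² = 0.04² + 0.10² + 0.19² + 0.10² + 0.19² + 0.17² + 0.21² = 0.0016 + 0.0100 + 0.0361 + 0.0100 + 0.0361 + 0.0289 + 0.0441 = 0.1668
B = 1 / 0.1668 = 5.99520
Bₛ = (B − 1)/(n − 1) = (5.99520 − 1)/(7 − 1) = 4.99520/6 = 0.83253

0.833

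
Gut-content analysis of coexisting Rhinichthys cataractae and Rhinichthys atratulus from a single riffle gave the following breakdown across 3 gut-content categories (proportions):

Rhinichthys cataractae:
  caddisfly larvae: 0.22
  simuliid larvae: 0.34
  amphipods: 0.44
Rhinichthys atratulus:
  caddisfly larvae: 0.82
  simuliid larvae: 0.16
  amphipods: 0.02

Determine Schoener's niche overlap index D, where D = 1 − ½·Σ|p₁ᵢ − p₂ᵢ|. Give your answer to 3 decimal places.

Σ|p₁ᵢ − p₂ᵢ| = 0.60 + 0.18 + 0.42 = 1.20
D = 1 − ½ × 1.20 = 1 − 0.600 = 0.40000

0.400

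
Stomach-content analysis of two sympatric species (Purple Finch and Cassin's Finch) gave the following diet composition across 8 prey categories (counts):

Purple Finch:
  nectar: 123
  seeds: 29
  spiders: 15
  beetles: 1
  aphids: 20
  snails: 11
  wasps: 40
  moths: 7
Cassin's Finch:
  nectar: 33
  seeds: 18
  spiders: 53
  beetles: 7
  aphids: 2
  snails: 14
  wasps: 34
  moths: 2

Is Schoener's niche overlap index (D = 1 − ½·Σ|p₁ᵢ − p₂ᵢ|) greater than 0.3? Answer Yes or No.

Yes

Proportions for Purple Finch (n=246): 123/246=0.5000, 29/246=0.1179, 15/246=0.0610, 1/246=0.0041, 20/246=0.0813, 11/246=0.0447, 40/246=0.1626, 7/246=0.0285
Proportions for Cassin's Finch (n=163): 33/163=0.2025, 18/163=0.1104, 53/163=0.3252, 7/163=0.0429, 2/163=0.0123, 14/163=0.0859, 34/163=0.2086, 2/163=0.0123
Σ|p₁ᵢ − p₂ᵢ| = 0.2975 + 0.0075 + 0.2642 + 0.0388 + 0.0690 + 0.0412 + 0.0460 + 0.0162 = 0.7804
D = 1 − ½ × 0.7804 = 1 − 0.39020 = 0.60980
D = 0.60980 > 0.3 → Yes.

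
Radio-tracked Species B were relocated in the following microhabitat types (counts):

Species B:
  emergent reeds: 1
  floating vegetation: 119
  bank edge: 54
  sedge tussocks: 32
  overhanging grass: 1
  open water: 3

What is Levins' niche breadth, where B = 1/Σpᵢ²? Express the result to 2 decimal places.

2.43

Proportions for Species B (n=210): 1/210=0.0048, 119/210=0.5667, 54/210=0.2571, 32/210=0.1524, 1/210=0.0048, 3/210=0.0143
Σpᵢ² = 0.0048² + 0.5667² + 0.2571² + 0.1524² + 0.0048² + 0.0143² = 0.000023 + 0.321149 + 0.066100 + 0.023226 + 0.000023 + 0.000204 = 0.410725
B = 1 / 0.410725 = 2.4347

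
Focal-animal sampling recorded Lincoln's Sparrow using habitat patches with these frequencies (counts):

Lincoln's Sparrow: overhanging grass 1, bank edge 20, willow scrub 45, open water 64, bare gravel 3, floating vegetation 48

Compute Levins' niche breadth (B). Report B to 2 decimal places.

3.71

Proportions for Lincoln's Sparrow (n=181): 1/181=0.0055, 20/181=0.1105, 45/181=0.2486, 64/181=0.3536, 3/181=0.0166, 48/181=0.2652
Σpᵢ² = 0.0055² + 0.1105² + 0.2486² + 0.3536² + 0.0166² + 0.2652² = 0.000030 + 0.012210 + 0.061802 + 0.125033 + 0.000276 + 0.070331 = 0.269682
B = 1 / 0.269682 = 3.7081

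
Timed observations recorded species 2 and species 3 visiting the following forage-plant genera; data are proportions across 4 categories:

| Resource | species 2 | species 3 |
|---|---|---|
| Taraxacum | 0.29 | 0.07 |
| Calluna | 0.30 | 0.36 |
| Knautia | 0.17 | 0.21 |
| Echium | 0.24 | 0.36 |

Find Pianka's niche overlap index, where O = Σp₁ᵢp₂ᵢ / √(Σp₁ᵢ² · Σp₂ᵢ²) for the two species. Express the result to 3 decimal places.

Σ p₁ᵢp₂ᵢ = 0.0203 + 0.1080 + 0.0357 + 0.0864 = 0.2504
Σp_1ᵢ² = 0.29² + 0.30² + 0.17² + 0.24² = 0.0841 + 0.0900 + 0.0289 + 0.0576 = 0.2606
Σp_2ᵢ² = 0.07² + 0.36² + 0.21² + 0.36² = 0.0049 + 0.1296 + 0.0441 + 0.1296 = 0.3082
O = 0.2504 / √(0.2606 × 0.3082) = 0.2504 / 0.283402 = 0.88355

0.884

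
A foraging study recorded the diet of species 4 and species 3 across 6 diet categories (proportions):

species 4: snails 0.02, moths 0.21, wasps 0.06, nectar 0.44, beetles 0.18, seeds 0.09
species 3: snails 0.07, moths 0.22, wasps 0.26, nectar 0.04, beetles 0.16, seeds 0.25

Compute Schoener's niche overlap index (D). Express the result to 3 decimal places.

0.580

Σ|p₁ᵢ − p₂ᵢ| = 0.05 + 0.01 + 0.20 + 0.40 + 0.02 + 0.16 = 0.84
D = 1 − ½ × 0.84 = 1 − 0.420 = 0.58000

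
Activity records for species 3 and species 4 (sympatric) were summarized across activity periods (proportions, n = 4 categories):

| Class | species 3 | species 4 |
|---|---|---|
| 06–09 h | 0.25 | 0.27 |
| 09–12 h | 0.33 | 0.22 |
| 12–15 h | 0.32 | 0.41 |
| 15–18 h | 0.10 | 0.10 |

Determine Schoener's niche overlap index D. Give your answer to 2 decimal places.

0.89

Σ|p₁ᵢ − p₂ᵢ| = 0.02 + 0.11 + 0.09 + 0.00 = 0.22
D = 1 − ½ × 0.22 = 1 − 0.110 = 0.8900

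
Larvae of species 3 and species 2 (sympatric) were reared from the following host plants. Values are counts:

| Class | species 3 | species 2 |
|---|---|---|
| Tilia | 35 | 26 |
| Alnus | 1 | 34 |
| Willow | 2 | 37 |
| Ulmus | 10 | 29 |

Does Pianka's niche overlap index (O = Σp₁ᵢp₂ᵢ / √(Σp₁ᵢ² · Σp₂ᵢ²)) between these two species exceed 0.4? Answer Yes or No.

Yes

Proportions for species 3 (n=48): 35/48=0.7292, 1/48=0.0208, 2/48=0.0417, 10/48=0.2083
Proportions for species 2 (n=126): 26/126=0.2063, 34/126=0.2698, 37/126=0.2937, 29/126=0.2302
Σ p₁ᵢp₂ᵢ = 0.150434 + 0.005612 + 0.012247 + 0.047951 = 0.216244
Σp_1ᵢ² = 0.7292² + 0.0208² + 0.0417² + 0.2083² = 0.531733 + 0.000433 + 0.001739 + 0.043389 = 0.577294
Σp_2ᵢ² = 0.2063² + 0.2698² + 0.2937² + 0.2302² = 0.042560 + 0.072792 + 0.086260 + 0.052992 = 0.254604
O = 0.216244 / √(0.577294 × 0.254604) = 0.216244 / 0.3833815 = 0.5640
O = 0.5640 > 0.4 → Yes.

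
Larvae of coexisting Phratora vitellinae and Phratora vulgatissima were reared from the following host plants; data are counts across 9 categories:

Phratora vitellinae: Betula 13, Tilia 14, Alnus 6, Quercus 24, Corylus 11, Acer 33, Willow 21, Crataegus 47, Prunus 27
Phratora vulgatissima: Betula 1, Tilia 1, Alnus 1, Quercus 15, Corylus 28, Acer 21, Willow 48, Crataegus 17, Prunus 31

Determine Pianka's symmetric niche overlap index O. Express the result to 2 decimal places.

Proportions for Phratora vitellinae (n=196): 13/196=0.0663, 14/196=0.0714, 6/196=0.0306, 24/196=0.1224, 11/196=0.0561, 33/196=0.1684, 21/196=0.1071, 47/196=0.2398, 27/196=0.1378
Proportions for Phratora vulgatissima (n=163): 1/163=0.0061, 1/163=0.0061, 1/163=0.0061, 15/163=0.0920, 28/163=0.1718, 21/163=0.1288, 48/163=0.2945, 17/163=0.1043, 31/163=0.1902
Σ p₁ᵢp₂ᵢ = 0.000404 + 0.000436 + 0.000187 + 0.011261 + 0.009638 + 0.021690 + 0.031541 + 0.025011 + 0.026210 = 0.126378
Σp_1ᵢ² = 0.0663² + 0.0714² + 0.0306² + 0.1224² + 0.0561² + 0.1684² + 0.1071² + 0.2398² + 0.1378² = 0.004396 + 0.005098 + 0.000936 + 0.014982 + 0.003147 + 0.028359 + 0.011470 + 0.057504 + 0.018989 = 0.144881
Σp_2ᵢ² = 0.0061² + 0.0061² + 0.0061² + 0.0920² + 0.1718² + 0.1288² + 0.2945² + 0.1043² + 0.1902² = 0.000037 + 0.000037 + 0.000037 + 0.008464 + 0.029515 + 0.016589 + 0.086730 + 0.010878 + 0.036176 = 0.188463
O = 0.126378 / √(0.144881 × 0.188463) = 0.126378 / 0.1652414 = 0.7648

0.76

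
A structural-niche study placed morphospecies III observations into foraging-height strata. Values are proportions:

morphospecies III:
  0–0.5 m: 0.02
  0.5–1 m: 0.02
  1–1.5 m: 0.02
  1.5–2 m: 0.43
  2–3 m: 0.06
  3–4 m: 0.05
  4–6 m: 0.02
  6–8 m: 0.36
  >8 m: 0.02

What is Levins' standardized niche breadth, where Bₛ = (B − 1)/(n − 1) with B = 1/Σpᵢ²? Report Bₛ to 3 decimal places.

0.262

Σpᵢ² = 0.02² + 0.02² + 0.02² + 0.43² + 0.06² + 0.05² + 0.02² + 0.36² + 0.02² = 0.0004 + 0.0004 + 0.0004 + 0.1849 + 0.0036 + 0.0025 + 0.0004 + 0.1296 + 0.0004 = 0.3226
B = 1 / 0.3226 = 3.09981
Bₛ = (B − 1)/(n − 1) = (3.09981 − 1)/(9 − 1) = 2.09981/8 = 0.26248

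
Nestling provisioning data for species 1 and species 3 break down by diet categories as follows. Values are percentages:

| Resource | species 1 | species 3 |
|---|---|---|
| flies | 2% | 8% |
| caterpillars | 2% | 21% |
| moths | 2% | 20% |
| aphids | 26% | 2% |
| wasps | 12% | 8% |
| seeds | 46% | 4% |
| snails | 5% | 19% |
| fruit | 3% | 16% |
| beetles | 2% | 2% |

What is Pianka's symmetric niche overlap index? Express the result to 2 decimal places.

Convert percentages to proportions (divide by 100).
Σ p₁ᵢp₂ᵢ = 0.0016 + 0.0042 + 0.0040 + 0.0052 + 0.0096 + 0.0184 + 0.0095 + 0.0048 + 0.0004 = 0.0577
Σp_1ᵢ² = 0.02² + 0.02² + 0.02² + 0.26² + 0.12² + 0.46² + 0.05² + 0.03² + 0.02² = 0.0004 + 0.0004 + 0.0004 + 0.0676 + 0.0144 + 0.2116 + 0.0025 + 0.0009 + 0.0004 = 0.2986
Σp_2ᵢ² = 0.08² + 0.21² + 0.20² + 0.02² + 0.08² + 0.04² + 0.19² + 0.16² + 0.02² = 0.0064 + 0.0441 + 0.0400 + 0.0004 + 0.0064 + 0.0016 + 0.0361 + 0.0256 + 0.0004 = 0.1610
O = 0.0577 / √(0.2986 × 0.1610) = 0.0577 / 0.21926 = 0.2632

0.26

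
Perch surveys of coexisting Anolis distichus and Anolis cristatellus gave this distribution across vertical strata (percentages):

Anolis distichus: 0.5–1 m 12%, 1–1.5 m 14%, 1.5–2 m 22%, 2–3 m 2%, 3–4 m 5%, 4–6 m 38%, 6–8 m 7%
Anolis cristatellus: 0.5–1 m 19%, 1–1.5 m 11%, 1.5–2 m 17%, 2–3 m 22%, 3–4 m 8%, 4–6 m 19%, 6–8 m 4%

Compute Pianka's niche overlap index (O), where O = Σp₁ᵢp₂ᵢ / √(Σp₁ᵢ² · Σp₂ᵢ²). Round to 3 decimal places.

0.797

Convert percentages to proportions (divide by 100).
Σ p₁ᵢp₂ᵢ = 0.0228 + 0.0154 + 0.0374 + 0.0044 + 0.0040 + 0.0722 + 0.0028 = 0.1590
Σp_1ᵢ² = 0.12² + 0.14² + 0.22² + 0.02² + 0.05² + 0.38² + 0.07² = 0.0144 + 0.0196 + 0.0484 + 0.0004 + 0.0025 + 0.1444 + 0.0049 = 0.2346
Σp_2ᵢ² = 0.19² + 0.11² + 0.17² + 0.22² + 0.08² + 0.19² + 0.04² = 0.0361 + 0.0121 + 0.0289 + 0.0484 + 0.0064 + 0.0361 + 0.0016 = 0.1696
O = 0.1590 / √(0.2346 × 0.1696) = 0.1590 / 0.199470 = 0.79711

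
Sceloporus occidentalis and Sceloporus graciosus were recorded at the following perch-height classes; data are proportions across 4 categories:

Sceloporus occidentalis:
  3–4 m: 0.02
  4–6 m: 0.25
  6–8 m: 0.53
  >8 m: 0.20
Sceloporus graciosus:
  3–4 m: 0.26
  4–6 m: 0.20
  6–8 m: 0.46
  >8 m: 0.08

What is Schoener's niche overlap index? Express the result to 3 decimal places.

0.760

Σ|p₁ᵢ − p₂ᵢ| = 0.24 + 0.05 + 0.07 + 0.12 = 0.48
D = 1 − ½ × 0.48 = 1 − 0.240 = 0.76000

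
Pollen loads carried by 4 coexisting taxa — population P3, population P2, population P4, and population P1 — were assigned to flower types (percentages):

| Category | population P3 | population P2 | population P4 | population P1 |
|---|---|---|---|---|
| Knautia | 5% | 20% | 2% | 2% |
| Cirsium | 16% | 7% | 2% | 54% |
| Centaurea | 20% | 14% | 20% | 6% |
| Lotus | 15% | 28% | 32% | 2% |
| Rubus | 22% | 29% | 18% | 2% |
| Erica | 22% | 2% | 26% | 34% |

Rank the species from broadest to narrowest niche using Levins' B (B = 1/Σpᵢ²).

Convert percentages to proportions (divide by 100).
Σp_P3ᵢ² = 0.05² + 0.16² + 0.20² + 0.15² + 0.22² + 0.22² = 0.0025 + 0.0256 + 0.0400 + 0.0225 + 0.0484 + 0.0484 = 0.1874
B_P3 = 1 / 0.1874 = 5.3362
Σp_P2ᵢ² = 0.20² + 0.07² + 0.14² + 0.28² + 0.29² + 0.02² = 0.0400 + 0.0049 + 0.0196 + 0.0784 + 0.0841 + 0.0004 = 0.2274
B_P2 = 1 / 0.2274 = 4.3975
Σp_P4ᵢ² = 0.02² + 0.02² + 0.20² + 0.32² + 0.18² + 0.26² = 0.0004 + 0.0004 + 0.0400 + 0.1024 + 0.0324 + 0.0676 = 0.2432
B_P4 = 1 / 0.2432 = 4.1118
Σp_P1ᵢ² = 0.02² + 0.54² + 0.06² + 0.02² + 0.02² + 0.34² = 0.0004 + 0.2916 + 0.0036 + 0.0004 + 0.0004 + 0.1156 = 0.4120
B_P1 = 1 / 0.4120 = 2.4272
Ranking by B (broadest → narrowest): population P3 (5.34) > population P2 (4.40) > population P4 (4.11) > population P1 (2.43)

population P3 > population P2 > population P4 > population P1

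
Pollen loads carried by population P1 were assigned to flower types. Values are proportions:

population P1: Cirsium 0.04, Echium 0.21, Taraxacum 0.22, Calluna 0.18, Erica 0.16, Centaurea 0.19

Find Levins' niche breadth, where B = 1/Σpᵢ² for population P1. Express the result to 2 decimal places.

Σpᵢ² = 0.04² + 0.21² + 0.22² + 0.18² + 0.16² + 0.19² = 0.0016 + 0.0441 + 0.0484 + 0.0324 + 0.0256 + 0.0361 = 0.1882
B = 1 / 0.1882 = 5.3135

5.31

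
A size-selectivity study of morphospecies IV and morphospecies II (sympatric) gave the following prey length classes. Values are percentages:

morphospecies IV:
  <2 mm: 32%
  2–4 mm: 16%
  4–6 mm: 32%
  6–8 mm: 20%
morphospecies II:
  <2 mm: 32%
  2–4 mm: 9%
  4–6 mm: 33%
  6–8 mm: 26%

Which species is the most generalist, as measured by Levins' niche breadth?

Convert percentages to proportions (divide by 100).
Σp_IVᵢ² = 0.32² + 0.16² + 0.32² + 0.20² = 0.1024 + 0.0256 + 0.1024 + 0.0400 = 0.2704
B_IV = 1 / 0.2704 = 3.6982
Σp_IIᵢ² = 0.32² + 0.09² + 0.33² + 0.26² = 0.1024 + 0.0081 + 0.1089 + 0.0676 = 0.2870
B_II = 1 / 0.2870 = 3.4843
Highest B → broadest niche (most generalist): morphospecies IV (B = 3.70).

morphospecies IV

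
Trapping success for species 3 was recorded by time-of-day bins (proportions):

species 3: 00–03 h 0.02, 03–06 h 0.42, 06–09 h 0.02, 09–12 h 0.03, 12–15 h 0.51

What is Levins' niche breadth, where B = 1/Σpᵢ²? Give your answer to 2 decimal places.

2.28

Σpᵢ² = 0.02² + 0.42² + 0.02² + 0.03² + 0.51² = 0.0004 + 0.1764 + 0.0004 + 0.0009 + 0.2601 = 0.4382
B = 1 / 0.4382 = 2.2821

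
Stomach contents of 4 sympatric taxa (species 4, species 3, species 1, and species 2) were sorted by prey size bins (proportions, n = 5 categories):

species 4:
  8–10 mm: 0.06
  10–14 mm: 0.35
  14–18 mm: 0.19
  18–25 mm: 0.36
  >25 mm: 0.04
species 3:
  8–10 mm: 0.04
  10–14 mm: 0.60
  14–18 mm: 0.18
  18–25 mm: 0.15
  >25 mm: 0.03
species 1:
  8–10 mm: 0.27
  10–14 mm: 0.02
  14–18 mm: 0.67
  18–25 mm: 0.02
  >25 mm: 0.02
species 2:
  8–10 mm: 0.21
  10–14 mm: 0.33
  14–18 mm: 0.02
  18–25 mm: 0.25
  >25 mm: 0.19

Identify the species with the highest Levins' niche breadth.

species 2

Σp_4ᵢ² = 0.06² + 0.35² + 0.19² + 0.36² + 0.04² = 0.0036 + 0.1225 + 0.0361 + 0.1296 + 0.0016 = 0.2934
B_4 = 1 / 0.2934 = 3.4083
Σp_3ᵢ² = 0.04² + 0.60² + 0.18² + 0.15² + 0.03² = 0.0016 + 0.3600 + 0.0324 + 0.0225 + 0.0009 = 0.4174
B_3 = 1 / 0.4174 = 2.3958
Σp_1ᵢ² = 0.27² + 0.02² + 0.67² + 0.02² + 0.02² = 0.0729 + 0.0004 + 0.4489 + 0.0004 + 0.0004 = 0.5230
B_1 = 1 / 0.5230 = 1.9120
Σp_2ᵢ² = 0.21² + 0.33² + 0.02² + 0.25² + 0.19² = 0.0441 + 0.1089 + 0.0004 + 0.0625 + 0.0361 = 0.2520
B_2 = 1 / 0.2520 = 3.9683
Highest B → broadest niche (most generalist): species 2 (B = 3.97).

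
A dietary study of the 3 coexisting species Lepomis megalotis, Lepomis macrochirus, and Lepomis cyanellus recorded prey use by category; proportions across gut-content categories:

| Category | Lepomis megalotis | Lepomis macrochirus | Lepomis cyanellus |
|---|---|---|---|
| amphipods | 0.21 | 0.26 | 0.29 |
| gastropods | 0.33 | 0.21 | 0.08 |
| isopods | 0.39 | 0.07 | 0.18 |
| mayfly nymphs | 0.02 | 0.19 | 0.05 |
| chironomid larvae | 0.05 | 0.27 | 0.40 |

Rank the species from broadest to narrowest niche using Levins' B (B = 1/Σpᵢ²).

Σp_megaᵢ² = 0.21² + 0.33² + 0.39² + 0.02² + 0.05² = 0.0441 + 0.1089 + 0.1521 + 0.0004 + 0.0025 = 0.3080
B_mega = 1 / 0.3080 = 3.2468
Σp_macrᵢ² = 0.26² + 0.21² + 0.07² + 0.19² + 0.27² = 0.0676 + 0.0441 + 0.0049 + 0.0361 + 0.0729 = 0.2256
B_macr = 1 / 0.2256 = 4.4326
Σp_cyanᵢ² = 0.29² + 0.08² + 0.18² + 0.05² + 0.40² = 0.0841 + 0.0064 + 0.0324 + 0.0025 + 0.1600 = 0.2854
B_cyan = 1 / 0.2854 = 3.5039
Ranking by B (broadest → narrowest): Lepomis macrochirus (4.43) > Lepomis cyanellus (3.50) > Lepomis megalotis (3.25)

Lepomis macrochirus > Lepomis cyanellus > Lepomis megalotis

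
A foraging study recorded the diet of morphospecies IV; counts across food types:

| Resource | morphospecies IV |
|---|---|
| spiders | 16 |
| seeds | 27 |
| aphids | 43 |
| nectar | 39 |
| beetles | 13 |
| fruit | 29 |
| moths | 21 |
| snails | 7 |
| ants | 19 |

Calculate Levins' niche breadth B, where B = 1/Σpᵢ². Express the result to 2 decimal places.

7.37

Proportions for morphospecies IV (n=214): 16/214=0.0748, 27/214=0.1262, 43/214=0.2009, 39/214=0.1822, 13/214=0.0607, 29/214=0.1355, 21/214=0.0981, 7/214=0.0327, 19/214=0.0888
Σpᵢ² = 0.0748² + 0.1262² + 0.2009² + 0.1822² + 0.0607² + 0.1355² + 0.0981² + 0.0327² + 0.0888² = 0.005595 + 0.015926 + 0.040361 + 0.033197 + 0.003684 + 0.018360 + 0.009624 + 0.001069 + 0.007885 = 0.135701
B = 1 / 0.135701 = 7.3691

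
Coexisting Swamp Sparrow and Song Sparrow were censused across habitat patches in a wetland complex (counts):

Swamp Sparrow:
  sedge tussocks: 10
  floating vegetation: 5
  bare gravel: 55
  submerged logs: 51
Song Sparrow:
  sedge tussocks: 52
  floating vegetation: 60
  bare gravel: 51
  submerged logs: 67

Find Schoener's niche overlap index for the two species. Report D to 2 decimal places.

0.64

Proportions for Swamp Sparrow (n=121): 10/121=0.0826, 5/121=0.0413, 55/121=0.4545, 51/121=0.4215
Proportions for Song Sparrow (n=230): 52/230=0.2261, 60/230=0.2609, 51/230=0.2217, 67/230=0.2913
Σ|p₁ᵢ − p₂ᵢ| = 0.1435 + 0.2196 + 0.2328 + 0.1302 = 0.7261
D = 1 − ½ × 0.7261 = 1 − 0.36305 = 0.63695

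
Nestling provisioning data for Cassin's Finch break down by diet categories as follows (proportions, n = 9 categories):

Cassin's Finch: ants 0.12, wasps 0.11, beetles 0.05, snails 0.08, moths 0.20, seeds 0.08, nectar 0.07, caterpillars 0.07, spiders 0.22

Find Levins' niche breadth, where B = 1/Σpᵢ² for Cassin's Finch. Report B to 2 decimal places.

7.14

Σpᵢ² = 0.12² + 0.11² + 0.05² + 0.08² + 0.20² + 0.08² + 0.07² + 0.07² + 0.22² = 0.0144 + 0.0121 + 0.0025 + 0.0064 + 0.0400 + 0.0064 + 0.0049 + 0.0049 + 0.0484 = 0.1400
B = 1 / 0.1400 = 7.1429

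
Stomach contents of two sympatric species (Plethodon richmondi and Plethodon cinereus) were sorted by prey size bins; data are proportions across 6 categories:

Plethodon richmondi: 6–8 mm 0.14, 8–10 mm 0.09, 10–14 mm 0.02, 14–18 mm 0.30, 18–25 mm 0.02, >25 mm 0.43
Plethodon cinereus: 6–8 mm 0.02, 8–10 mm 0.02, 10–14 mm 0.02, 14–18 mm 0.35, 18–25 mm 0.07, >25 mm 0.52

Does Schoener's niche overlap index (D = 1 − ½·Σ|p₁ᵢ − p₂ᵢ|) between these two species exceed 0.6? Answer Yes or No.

Σ|p₁ᵢ − p₂ᵢ| = 0.12 + 0.07 + 0.00 + 0.05 + 0.05 + 0.09 = 0.38
D = 1 − ½ × 0.38 = 1 − 0.190 = 0.8100
D = 0.8100 > 0.6 → Yes.

Yes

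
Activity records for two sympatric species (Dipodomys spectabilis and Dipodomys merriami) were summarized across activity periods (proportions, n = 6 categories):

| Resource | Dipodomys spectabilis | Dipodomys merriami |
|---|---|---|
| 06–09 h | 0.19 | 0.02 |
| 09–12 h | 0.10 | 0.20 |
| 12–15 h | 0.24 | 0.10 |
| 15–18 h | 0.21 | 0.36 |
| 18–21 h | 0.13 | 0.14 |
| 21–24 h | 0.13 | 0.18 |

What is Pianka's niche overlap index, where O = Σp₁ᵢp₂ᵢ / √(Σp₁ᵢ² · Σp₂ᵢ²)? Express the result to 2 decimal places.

0.80

Σ p₁ᵢp₂ᵢ = 0.0038 + 0.0200 + 0.0240 + 0.0756 + 0.0182 + 0.0234 = 0.1650
Σp_1ᵢ² = 0.19² + 0.10² + 0.24² + 0.21² + 0.13² + 0.13² = 0.0361 + 0.0100 + 0.0576 + 0.0441 + 0.0169 + 0.0169 = 0.1816
Σp_2ᵢ² = 0.02² + 0.20² + 0.10² + 0.36² + 0.14² + 0.18² = 0.0004 + 0.0400 + 0.0100 + 0.1296 + 0.0196 + 0.0324 = 0.2320
O = 0.1650 / √(0.1816 × 0.2320) = 0.1650 / 0.20526 = 0.8039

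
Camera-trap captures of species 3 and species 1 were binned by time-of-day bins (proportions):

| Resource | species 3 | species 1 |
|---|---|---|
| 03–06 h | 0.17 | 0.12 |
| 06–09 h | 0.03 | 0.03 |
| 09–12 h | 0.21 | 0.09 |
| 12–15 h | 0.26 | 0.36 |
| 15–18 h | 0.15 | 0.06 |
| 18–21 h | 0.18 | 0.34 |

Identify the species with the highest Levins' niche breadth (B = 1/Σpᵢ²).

species 3

Σp_3ᵢ² = 0.17² + 0.03² + 0.21² + 0.26² + 0.15² + 0.18² = 0.0289 + 0.0009 + 0.0441 + 0.0676 + 0.0225 + 0.0324 = 0.1964
B_3 = 1 / 0.1964 = 5.0916
Σp_1ᵢ² = 0.12² + 0.03² + 0.09² + 0.36² + 0.06² + 0.34² = 0.0144 + 0.0009 + 0.0081 + 0.1296 + 0.0036 + 0.1156 = 0.2722
B_1 = 1 / 0.2722 = 3.6738
Highest B → broadest niche (most generalist): species 3 (B = 5.09).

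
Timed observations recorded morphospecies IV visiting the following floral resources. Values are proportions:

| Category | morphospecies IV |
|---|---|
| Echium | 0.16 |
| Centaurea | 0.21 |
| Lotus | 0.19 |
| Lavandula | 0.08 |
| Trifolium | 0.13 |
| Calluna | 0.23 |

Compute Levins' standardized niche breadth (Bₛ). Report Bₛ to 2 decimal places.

Σpᵢ² = 0.16² + 0.21² + 0.19² + 0.08² + 0.13² + 0.23² = 0.0256 + 0.0441 + 0.0361 + 0.0064 + 0.0169 + 0.0529 = 0.1820
B = 1 / 0.1820 = 5.4945
Bₛ = (B − 1)/(n − 1) = (5.4945 − 1)/(6 − 1) = 4.4945/5 = 0.8989

0.90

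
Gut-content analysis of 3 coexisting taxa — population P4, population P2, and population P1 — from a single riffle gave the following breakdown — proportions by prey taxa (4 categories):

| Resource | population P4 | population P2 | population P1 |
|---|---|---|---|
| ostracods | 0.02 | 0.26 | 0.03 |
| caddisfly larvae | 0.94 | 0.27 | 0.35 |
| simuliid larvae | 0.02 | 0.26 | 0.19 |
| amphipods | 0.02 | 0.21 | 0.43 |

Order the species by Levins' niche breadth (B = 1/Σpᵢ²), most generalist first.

Σp_P4ᵢ² = 0.02² + 0.94² + 0.02² + 0.02² = 0.0004 + 0.8836 + 0.0004 + 0.0004 = 0.8848
B_P4 = 1 / 0.8848 = 1.1302
Σp_P2ᵢ² = 0.26² + 0.27² + 0.26² + 0.21² = 0.0676 + 0.0729 + 0.0676 + 0.0441 = 0.2522
B_P2 = 1 / 0.2522 = 3.9651
Σp_P1ᵢ² = 0.03² + 0.35² + 0.19² + 0.43² = 0.0009 + 0.1225 + 0.0361 + 0.1849 = 0.3444
B_P1 = 1 / 0.3444 = 2.9036
Ranking by B (broadest → narrowest): population P2 (3.97) > population P1 (2.90) > population P4 (1.13)

population P2 > population P1 > population P4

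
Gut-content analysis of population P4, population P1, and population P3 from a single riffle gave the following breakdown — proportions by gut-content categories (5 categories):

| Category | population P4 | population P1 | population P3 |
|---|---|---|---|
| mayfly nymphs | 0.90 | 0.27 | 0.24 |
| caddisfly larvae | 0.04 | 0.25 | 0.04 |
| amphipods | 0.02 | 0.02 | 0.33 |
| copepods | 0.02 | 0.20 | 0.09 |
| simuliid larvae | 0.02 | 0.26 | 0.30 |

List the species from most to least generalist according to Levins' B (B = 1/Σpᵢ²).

population P1 > population P3 > population P4

Σp_P4ᵢ² = 0.90² + 0.04² + 0.02² + 0.02² + 0.02² = 0.8100 + 0.0016 + 0.0004 + 0.0004 + 0.0004 = 0.8128
B_P4 = 1 / 0.8128 = 1.2303
Σp_P1ᵢ² = 0.27² + 0.25² + 0.02² + 0.20² + 0.26² = 0.0729 + 0.0625 + 0.0004 + 0.0400 + 0.0676 = 0.2434
B_P1 = 1 / 0.2434 = 4.1085
Σp_P3ᵢ² = 0.24² + 0.04² + 0.33² + 0.09² + 0.30² = 0.0576 + 0.0016 + 0.1089 + 0.0081 + 0.0900 = 0.2662
B_P3 = 1 / 0.2662 = 3.7566
Ranking by B (broadest → narrowest): population P1 (4.11) > population P3 (3.76) > population P4 (1.23)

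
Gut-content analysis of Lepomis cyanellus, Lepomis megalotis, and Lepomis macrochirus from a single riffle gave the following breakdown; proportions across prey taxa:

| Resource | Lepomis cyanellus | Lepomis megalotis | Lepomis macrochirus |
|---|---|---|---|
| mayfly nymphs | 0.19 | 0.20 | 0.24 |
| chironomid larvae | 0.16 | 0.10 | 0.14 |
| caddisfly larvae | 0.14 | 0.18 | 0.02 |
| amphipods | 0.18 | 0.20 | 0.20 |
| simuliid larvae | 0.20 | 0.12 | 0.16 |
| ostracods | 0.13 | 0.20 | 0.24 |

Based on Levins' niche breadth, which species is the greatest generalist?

Lepomis cyanellus

Σp_cyanᵢ² = 0.19² + 0.16² + 0.14² + 0.18² + 0.20² + 0.13² = 0.0361 + 0.0256 + 0.0196 + 0.0324 + 0.0400 + 0.0169 = 0.1706
B_cyan = 1 / 0.1706 = 5.8617
Σp_megaᵢ² = 0.20² + 0.10² + 0.18² + 0.20² + 0.12² + 0.20² = 0.0400 + 0.0100 + 0.0324 + 0.0400 + 0.0144 + 0.0400 = 0.1768
B_mega = 1 / 0.1768 = 5.6561
Σp_macrᵢ² = 0.24² + 0.14² + 0.02² + 0.20² + 0.16² + 0.24² = 0.0576 + 0.0196 + 0.0004 + 0.0400 + 0.0256 + 0.0576 = 0.2008
B_macr = 1 / 0.2008 = 4.9801
Highest B → broadest niche (most generalist): Lepomis cyanellus (B = 5.86).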